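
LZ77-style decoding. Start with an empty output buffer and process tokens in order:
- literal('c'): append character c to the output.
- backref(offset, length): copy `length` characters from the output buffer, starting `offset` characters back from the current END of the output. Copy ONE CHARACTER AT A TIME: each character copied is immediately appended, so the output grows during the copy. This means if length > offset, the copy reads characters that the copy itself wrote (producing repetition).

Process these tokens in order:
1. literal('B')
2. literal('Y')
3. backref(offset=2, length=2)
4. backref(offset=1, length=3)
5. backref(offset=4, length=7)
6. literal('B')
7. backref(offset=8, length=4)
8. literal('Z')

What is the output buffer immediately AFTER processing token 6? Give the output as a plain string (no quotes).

Answer: BYBYYYYYYYYYYYB

Derivation:
Token 1: literal('B'). Output: "B"
Token 2: literal('Y'). Output: "BY"
Token 3: backref(off=2, len=2). Copied 'BY' from pos 0. Output: "BYBY"
Token 4: backref(off=1, len=3) (overlapping!). Copied 'YYY' from pos 3. Output: "BYBYYYY"
Token 5: backref(off=4, len=7) (overlapping!). Copied 'YYYYYYY' from pos 3. Output: "BYBYYYYYYYYYYY"
Token 6: literal('B'). Output: "BYBYYYYYYYYYYYB"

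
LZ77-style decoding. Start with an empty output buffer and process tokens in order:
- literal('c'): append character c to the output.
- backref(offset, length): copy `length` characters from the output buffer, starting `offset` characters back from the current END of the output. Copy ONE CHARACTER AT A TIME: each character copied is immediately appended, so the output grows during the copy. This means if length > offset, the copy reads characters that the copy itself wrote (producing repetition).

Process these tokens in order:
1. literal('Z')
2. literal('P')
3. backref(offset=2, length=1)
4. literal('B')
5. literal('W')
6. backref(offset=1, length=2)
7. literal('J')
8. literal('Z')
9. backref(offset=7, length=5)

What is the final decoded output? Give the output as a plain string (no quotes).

Answer: ZPZBWWWJZZBWWW

Derivation:
Token 1: literal('Z'). Output: "Z"
Token 2: literal('P'). Output: "ZP"
Token 3: backref(off=2, len=1). Copied 'Z' from pos 0. Output: "ZPZ"
Token 4: literal('B'). Output: "ZPZB"
Token 5: literal('W'). Output: "ZPZBW"
Token 6: backref(off=1, len=2) (overlapping!). Copied 'WW' from pos 4. Output: "ZPZBWWW"
Token 7: literal('J'). Output: "ZPZBWWWJ"
Token 8: literal('Z'). Output: "ZPZBWWWJZ"
Token 9: backref(off=7, len=5). Copied 'ZBWWW' from pos 2. Output: "ZPZBWWWJZZBWWW"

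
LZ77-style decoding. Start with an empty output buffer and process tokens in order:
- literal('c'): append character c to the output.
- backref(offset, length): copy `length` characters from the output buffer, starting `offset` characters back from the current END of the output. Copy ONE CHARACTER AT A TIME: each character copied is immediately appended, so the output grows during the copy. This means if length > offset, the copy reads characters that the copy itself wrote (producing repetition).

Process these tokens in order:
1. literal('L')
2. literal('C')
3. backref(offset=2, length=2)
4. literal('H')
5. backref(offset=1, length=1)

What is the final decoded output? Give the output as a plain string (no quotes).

Answer: LCLCHH

Derivation:
Token 1: literal('L'). Output: "L"
Token 2: literal('C'). Output: "LC"
Token 3: backref(off=2, len=2). Copied 'LC' from pos 0. Output: "LCLC"
Token 4: literal('H'). Output: "LCLCH"
Token 5: backref(off=1, len=1). Copied 'H' from pos 4. Output: "LCLCHH"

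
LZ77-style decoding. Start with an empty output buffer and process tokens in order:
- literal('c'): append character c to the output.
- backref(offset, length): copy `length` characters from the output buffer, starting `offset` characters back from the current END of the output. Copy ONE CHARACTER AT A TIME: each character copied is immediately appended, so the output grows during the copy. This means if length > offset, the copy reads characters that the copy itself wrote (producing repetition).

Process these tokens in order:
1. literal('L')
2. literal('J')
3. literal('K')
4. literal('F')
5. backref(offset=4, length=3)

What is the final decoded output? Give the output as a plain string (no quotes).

Token 1: literal('L'). Output: "L"
Token 2: literal('J'). Output: "LJ"
Token 3: literal('K'). Output: "LJK"
Token 4: literal('F'). Output: "LJKF"
Token 5: backref(off=4, len=3). Copied 'LJK' from pos 0. Output: "LJKFLJK"

Answer: LJKFLJK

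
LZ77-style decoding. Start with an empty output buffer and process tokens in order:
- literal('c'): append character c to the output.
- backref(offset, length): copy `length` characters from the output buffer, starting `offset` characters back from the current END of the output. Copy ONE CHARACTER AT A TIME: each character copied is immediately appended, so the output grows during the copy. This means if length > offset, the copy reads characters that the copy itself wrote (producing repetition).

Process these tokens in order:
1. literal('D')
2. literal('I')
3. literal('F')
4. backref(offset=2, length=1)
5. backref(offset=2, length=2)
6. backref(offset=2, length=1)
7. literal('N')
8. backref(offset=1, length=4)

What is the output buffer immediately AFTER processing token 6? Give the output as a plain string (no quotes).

Token 1: literal('D'). Output: "D"
Token 2: literal('I'). Output: "DI"
Token 3: literal('F'). Output: "DIF"
Token 4: backref(off=2, len=1). Copied 'I' from pos 1. Output: "DIFI"
Token 5: backref(off=2, len=2). Copied 'FI' from pos 2. Output: "DIFIFI"
Token 6: backref(off=2, len=1). Copied 'F' from pos 4. Output: "DIFIFIF"

Answer: DIFIFIF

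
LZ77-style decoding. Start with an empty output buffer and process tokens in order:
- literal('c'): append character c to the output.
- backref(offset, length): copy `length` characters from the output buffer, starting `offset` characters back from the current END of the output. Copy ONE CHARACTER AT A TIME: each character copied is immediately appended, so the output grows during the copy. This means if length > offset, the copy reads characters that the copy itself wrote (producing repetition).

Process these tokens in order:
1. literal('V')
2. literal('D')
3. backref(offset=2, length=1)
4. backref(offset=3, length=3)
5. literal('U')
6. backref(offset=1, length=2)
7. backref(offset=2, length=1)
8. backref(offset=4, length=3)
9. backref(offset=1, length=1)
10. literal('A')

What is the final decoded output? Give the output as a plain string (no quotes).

Token 1: literal('V'). Output: "V"
Token 2: literal('D'). Output: "VD"
Token 3: backref(off=2, len=1). Copied 'V' from pos 0. Output: "VDV"
Token 4: backref(off=3, len=3). Copied 'VDV' from pos 0. Output: "VDVVDV"
Token 5: literal('U'). Output: "VDVVDVU"
Token 6: backref(off=1, len=2) (overlapping!). Copied 'UU' from pos 6. Output: "VDVVDVUUU"
Token 7: backref(off=2, len=1). Copied 'U' from pos 7. Output: "VDVVDVUUUU"
Token 8: backref(off=4, len=3). Copied 'UUU' from pos 6. Output: "VDVVDVUUUUUUU"
Token 9: backref(off=1, len=1). Copied 'U' from pos 12. Output: "VDVVDVUUUUUUUU"
Token 10: literal('A'). Output: "VDVVDVUUUUUUUUA"

Answer: VDVVDVUUUUUUUUA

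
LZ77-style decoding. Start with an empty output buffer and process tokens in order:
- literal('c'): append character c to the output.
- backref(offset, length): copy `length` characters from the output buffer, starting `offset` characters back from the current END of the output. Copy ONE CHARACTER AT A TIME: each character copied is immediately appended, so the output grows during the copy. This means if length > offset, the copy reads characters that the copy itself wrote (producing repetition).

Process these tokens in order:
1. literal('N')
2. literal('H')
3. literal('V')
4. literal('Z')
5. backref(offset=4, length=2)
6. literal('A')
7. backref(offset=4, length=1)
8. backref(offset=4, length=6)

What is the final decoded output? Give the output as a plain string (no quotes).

Token 1: literal('N'). Output: "N"
Token 2: literal('H'). Output: "NH"
Token 3: literal('V'). Output: "NHV"
Token 4: literal('Z'). Output: "NHVZ"
Token 5: backref(off=4, len=2). Copied 'NH' from pos 0. Output: "NHVZNH"
Token 6: literal('A'). Output: "NHVZNHA"
Token 7: backref(off=4, len=1). Copied 'Z' from pos 3. Output: "NHVZNHAZ"
Token 8: backref(off=4, len=6) (overlapping!). Copied 'NHAZNH' from pos 4. Output: "NHVZNHAZNHAZNH"

Answer: NHVZNHAZNHAZNH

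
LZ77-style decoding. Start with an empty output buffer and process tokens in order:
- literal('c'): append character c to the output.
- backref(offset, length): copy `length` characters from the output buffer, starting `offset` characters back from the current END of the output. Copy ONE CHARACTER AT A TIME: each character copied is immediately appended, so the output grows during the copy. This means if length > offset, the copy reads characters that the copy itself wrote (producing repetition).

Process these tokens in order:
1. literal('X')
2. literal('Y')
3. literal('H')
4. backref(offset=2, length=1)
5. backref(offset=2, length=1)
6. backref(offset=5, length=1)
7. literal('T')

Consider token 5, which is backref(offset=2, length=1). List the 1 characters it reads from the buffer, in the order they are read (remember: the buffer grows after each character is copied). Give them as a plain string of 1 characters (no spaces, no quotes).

Answer: H

Derivation:
Token 1: literal('X'). Output: "X"
Token 2: literal('Y'). Output: "XY"
Token 3: literal('H'). Output: "XYH"
Token 4: backref(off=2, len=1). Copied 'Y' from pos 1. Output: "XYHY"
Token 5: backref(off=2, len=1). Buffer before: "XYHY" (len 4)
  byte 1: read out[2]='H', append. Buffer now: "XYHYH"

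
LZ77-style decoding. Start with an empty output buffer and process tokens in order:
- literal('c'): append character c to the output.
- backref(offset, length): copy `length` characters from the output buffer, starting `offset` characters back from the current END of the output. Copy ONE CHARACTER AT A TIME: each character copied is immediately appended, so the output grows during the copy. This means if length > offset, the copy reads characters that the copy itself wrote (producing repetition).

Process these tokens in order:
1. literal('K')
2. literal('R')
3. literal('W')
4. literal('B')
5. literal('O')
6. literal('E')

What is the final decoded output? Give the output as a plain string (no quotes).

Token 1: literal('K'). Output: "K"
Token 2: literal('R'). Output: "KR"
Token 3: literal('W'). Output: "KRW"
Token 4: literal('B'). Output: "KRWB"
Token 5: literal('O'). Output: "KRWBO"
Token 6: literal('E'). Output: "KRWBOE"

Answer: KRWBOE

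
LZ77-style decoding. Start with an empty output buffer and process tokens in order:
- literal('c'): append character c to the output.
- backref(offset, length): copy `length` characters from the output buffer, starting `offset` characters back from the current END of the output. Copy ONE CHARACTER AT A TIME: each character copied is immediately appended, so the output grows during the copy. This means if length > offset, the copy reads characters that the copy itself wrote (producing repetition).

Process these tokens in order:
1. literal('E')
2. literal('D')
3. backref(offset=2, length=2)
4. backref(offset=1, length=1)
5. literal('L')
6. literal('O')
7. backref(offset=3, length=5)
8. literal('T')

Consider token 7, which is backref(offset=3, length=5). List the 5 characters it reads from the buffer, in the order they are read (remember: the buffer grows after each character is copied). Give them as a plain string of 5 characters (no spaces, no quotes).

Token 1: literal('E'). Output: "E"
Token 2: literal('D'). Output: "ED"
Token 3: backref(off=2, len=2). Copied 'ED' from pos 0. Output: "EDED"
Token 4: backref(off=1, len=1). Copied 'D' from pos 3. Output: "EDEDD"
Token 5: literal('L'). Output: "EDEDDL"
Token 6: literal('O'). Output: "EDEDDLO"
Token 7: backref(off=3, len=5). Buffer before: "EDEDDLO" (len 7)
  byte 1: read out[4]='D', append. Buffer now: "EDEDDLOD"
  byte 2: read out[5]='L', append. Buffer now: "EDEDDLODL"
  byte 3: read out[6]='O', append. Buffer now: "EDEDDLODLO"
  byte 4: read out[7]='D', append. Buffer now: "EDEDDLODLOD"
  byte 5: read out[8]='L', append. Buffer now: "EDEDDLODLODL"

Answer: DLODL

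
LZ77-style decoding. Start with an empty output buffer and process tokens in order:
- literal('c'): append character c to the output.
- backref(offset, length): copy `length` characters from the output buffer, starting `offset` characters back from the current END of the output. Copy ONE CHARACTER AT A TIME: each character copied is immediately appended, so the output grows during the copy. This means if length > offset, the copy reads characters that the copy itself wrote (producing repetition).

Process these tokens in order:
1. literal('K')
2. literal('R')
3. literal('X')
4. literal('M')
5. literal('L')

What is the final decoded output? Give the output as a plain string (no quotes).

Answer: KRXML

Derivation:
Token 1: literal('K'). Output: "K"
Token 2: literal('R'). Output: "KR"
Token 3: literal('X'). Output: "KRX"
Token 4: literal('M'). Output: "KRXM"
Token 5: literal('L'). Output: "KRXML"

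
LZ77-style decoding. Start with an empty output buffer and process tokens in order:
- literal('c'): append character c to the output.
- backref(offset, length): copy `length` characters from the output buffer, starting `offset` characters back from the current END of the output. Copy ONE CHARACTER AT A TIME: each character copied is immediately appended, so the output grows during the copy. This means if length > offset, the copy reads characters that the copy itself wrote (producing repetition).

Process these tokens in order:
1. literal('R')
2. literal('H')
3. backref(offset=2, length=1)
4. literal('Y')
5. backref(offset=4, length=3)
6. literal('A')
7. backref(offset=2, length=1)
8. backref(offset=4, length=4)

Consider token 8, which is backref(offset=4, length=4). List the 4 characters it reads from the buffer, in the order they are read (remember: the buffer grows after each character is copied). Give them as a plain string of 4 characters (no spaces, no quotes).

Answer: HRAR

Derivation:
Token 1: literal('R'). Output: "R"
Token 2: literal('H'). Output: "RH"
Token 3: backref(off=2, len=1). Copied 'R' from pos 0. Output: "RHR"
Token 4: literal('Y'). Output: "RHRY"
Token 5: backref(off=4, len=3). Copied 'RHR' from pos 0. Output: "RHRYRHR"
Token 6: literal('A'). Output: "RHRYRHRA"
Token 7: backref(off=2, len=1). Copied 'R' from pos 6. Output: "RHRYRHRAR"
Token 8: backref(off=4, len=4). Buffer before: "RHRYRHRAR" (len 9)
  byte 1: read out[5]='H', append. Buffer now: "RHRYRHRARH"
  byte 2: read out[6]='R', append. Buffer now: "RHRYRHRARHR"
  byte 3: read out[7]='A', append. Buffer now: "RHRYRHRARHRA"
  byte 4: read out[8]='R', append. Buffer now: "RHRYRHRARHRAR"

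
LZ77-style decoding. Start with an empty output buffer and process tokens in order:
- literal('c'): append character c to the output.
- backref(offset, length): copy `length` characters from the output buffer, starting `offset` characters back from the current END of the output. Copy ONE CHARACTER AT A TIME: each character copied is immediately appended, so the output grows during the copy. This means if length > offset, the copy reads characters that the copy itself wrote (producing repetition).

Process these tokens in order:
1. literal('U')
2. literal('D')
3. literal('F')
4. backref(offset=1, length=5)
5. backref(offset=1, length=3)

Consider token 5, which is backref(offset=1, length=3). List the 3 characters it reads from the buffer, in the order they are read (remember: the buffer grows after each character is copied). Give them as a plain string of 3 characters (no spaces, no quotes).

Token 1: literal('U'). Output: "U"
Token 2: literal('D'). Output: "UD"
Token 3: literal('F'). Output: "UDF"
Token 4: backref(off=1, len=5) (overlapping!). Copied 'FFFFF' from pos 2. Output: "UDFFFFFF"
Token 5: backref(off=1, len=3). Buffer before: "UDFFFFFF" (len 8)
  byte 1: read out[7]='F', append. Buffer now: "UDFFFFFFF"
  byte 2: read out[8]='F', append. Buffer now: "UDFFFFFFFF"
  byte 3: read out[9]='F', append. Buffer now: "UDFFFFFFFFF"

Answer: FFF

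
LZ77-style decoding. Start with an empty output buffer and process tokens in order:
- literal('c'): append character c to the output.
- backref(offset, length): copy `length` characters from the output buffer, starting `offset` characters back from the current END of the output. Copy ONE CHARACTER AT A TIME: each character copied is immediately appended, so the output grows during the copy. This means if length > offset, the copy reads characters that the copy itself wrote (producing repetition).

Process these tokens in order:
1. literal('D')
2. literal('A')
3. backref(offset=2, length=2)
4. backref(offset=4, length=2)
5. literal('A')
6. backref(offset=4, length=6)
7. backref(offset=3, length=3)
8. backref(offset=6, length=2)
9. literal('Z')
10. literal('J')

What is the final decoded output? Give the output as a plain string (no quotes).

Token 1: literal('D'). Output: "D"
Token 2: literal('A'). Output: "DA"
Token 3: backref(off=2, len=2). Copied 'DA' from pos 0. Output: "DADA"
Token 4: backref(off=4, len=2). Copied 'DA' from pos 0. Output: "DADADA"
Token 5: literal('A'). Output: "DADADAA"
Token 6: backref(off=4, len=6) (overlapping!). Copied 'ADAAAD' from pos 3. Output: "DADADAAADAAAD"
Token 7: backref(off=3, len=3). Copied 'AAD' from pos 10. Output: "DADADAAADAAADAAD"
Token 8: backref(off=6, len=2). Copied 'AA' from pos 10. Output: "DADADAAADAAADAADAA"
Token 9: literal('Z'). Output: "DADADAAADAAADAADAAZ"
Token 10: literal('J'). Output: "DADADAAADAAADAADAAZJ"

Answer: DADADAAADAAADAADAAZJ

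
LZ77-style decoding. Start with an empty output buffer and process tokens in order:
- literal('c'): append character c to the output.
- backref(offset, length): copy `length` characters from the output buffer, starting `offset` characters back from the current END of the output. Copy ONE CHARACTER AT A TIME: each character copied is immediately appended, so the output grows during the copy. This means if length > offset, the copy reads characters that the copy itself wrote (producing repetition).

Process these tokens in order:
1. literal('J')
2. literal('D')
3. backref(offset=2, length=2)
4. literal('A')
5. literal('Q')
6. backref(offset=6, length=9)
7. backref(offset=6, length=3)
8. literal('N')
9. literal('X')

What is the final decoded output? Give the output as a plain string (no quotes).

Answer: JDJDAQJDJDAQJDJDAQNX

Derivation:
Token 1: literal('J'). Output: "J"
Token 2: literal('D'). Output: "JD"
Token 3: backref(off=2, len=2). Copied 'JD' from pos 0. Output: "JDJD"
Token 4: literal('A'). Output: "JDJDA"
Token 5: literal('Q'). Output: "JDJDAQ"
Token 6: backref(off=6, len=9) (overlapping!). Copied 'JDJDAQJDJ' from pos 0. Output: "JDJDAQJDJDAQJDJ"
Token 7: backref(off=6, len=3). Copied 'DAQ' from pos 9. Output: "JDJDAQJDJDAQJDJDAQ"
Token 8: literal('N'). Output: "JDJDAQJDJDAQJDJDAQN"
Token 9: literal('X'). Output: "JDJDAQJDJDAQJDJDAQNX"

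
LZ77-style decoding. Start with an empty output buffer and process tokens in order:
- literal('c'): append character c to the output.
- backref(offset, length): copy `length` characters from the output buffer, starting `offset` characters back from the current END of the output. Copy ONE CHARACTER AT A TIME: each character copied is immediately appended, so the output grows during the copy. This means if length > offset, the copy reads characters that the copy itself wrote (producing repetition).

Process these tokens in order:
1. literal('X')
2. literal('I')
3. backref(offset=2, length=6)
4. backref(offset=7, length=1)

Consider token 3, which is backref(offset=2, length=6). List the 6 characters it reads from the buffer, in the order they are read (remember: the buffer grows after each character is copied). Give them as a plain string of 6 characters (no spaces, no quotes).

Answer: XIXIXI

Derivation:
Token 1: literal('X'). Output: "X"
Token 2: literal('I'). Output: "XI"
Token 3: backref(off=2, len=6). Buffer before: "XI" (len 2)
  byte 1: read out[0]='X', append. Buffer now: "XIX"
  byte 2: read out[1]='I', append. Buffer now: "XIXI"
  byte 3: read out[2]='X', append. Buffer now: "XIXIX"
  byte 4: read out[3]='I', append. Buffer now: "XIXIXI"
  byte 5: read out[4]='X', append. Buffer now: "XIXIXIX"
  byte 6: read out[5]='I', append. Buffer now: "XIXIXIXI"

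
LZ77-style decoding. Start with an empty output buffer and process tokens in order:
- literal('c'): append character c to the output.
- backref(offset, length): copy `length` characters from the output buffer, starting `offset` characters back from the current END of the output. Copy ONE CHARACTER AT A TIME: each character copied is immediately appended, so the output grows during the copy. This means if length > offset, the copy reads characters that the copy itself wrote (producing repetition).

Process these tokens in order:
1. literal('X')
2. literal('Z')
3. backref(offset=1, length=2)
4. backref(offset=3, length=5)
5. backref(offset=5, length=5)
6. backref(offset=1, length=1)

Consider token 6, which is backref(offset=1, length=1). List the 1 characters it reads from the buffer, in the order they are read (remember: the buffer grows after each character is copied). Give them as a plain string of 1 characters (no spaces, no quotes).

Answer: Z

Derivation:
Token 1: literal('X'). Output: "X"
Token 2: literal('Z'). Output: "XZ"
Token 3: backref(off=1, len=2) (overlapping!). Copied 'ZZ' from pos 1. Output: "XZZZ"
Token 4: backref(off=3, len=5) (overlapping!). Copied 'ZZZZZ' from pos 1. Output: "XZZZZZZZZ"
Token 5: backref(off=5, len=5). Copied 'ZZZZZ' from pos 4. Output: "XZZZZZZZZZZZZZ"
Token 6: backref(off=1, len=1). Buffer before: "XZZZZZZZZZZZZZ" (len 14)
  byte 1: read out[13]='Z', append. Buffer now: "XZZZZZZZZZZZZZZ"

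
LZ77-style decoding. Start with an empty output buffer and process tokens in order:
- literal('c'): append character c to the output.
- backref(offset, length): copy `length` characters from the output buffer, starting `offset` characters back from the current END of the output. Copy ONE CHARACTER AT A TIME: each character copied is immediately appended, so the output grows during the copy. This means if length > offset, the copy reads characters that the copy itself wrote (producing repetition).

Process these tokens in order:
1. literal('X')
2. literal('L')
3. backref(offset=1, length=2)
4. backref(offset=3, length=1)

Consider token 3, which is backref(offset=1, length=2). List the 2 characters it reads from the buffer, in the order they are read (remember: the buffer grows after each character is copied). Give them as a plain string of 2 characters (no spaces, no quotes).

Answer: LL

Derivation:
Token 1: literal('X'). Output: "X"
Token 2: literal('L'). Output: "XL"
Token 3: backref(off=1, len=2). Buffer before: "XL" (len 2)
  byte 1: read out[1]='L', append. Buffer now: "XLL"
  byte 2: read out[2]='L', append. Buffer now: "XLLL"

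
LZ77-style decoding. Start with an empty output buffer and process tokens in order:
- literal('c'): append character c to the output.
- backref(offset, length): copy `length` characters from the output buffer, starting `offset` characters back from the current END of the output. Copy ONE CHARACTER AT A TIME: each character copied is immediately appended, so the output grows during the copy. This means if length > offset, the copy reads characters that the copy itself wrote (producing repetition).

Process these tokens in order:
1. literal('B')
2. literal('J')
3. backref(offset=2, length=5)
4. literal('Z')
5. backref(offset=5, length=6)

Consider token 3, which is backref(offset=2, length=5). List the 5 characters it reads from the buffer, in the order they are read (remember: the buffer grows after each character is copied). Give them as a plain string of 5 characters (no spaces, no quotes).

Answer: BJBJB

Derivation:
Token 1: literal('B'). Output: "B"
Token 2: literal('J'). Output: "BJ"
Token 3: backref(off=2, len=5). Buffer before: "BJ" (len 2)
  byte 1: read out[0]='B', append. Buffer now: "BJB"
  byte 2: read out[1]='J', append. Buffer now: "BJBJ"
  byte 3: read out[2]='B', append. Buffer now: "BJBJB"
  byte 4: read out[3]='J', append. Buffer now: "BJBJBJ"
  byte 5: read out[4]='B', append. Buffer now: "BJBJBJB"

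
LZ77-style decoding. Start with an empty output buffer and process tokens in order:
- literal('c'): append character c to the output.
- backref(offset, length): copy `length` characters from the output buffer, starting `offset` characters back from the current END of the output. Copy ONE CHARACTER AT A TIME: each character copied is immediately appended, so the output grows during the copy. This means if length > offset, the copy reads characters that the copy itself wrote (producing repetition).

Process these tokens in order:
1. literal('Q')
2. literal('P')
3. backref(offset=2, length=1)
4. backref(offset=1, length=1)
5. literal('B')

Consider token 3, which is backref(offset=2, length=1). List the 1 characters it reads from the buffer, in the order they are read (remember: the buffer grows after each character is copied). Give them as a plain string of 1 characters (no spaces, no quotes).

Token 1: literal('Q'). Output: "Q"
Token 2: literal('P'). Output: "QP"
Token 3: backref(off=2, len=1). Buffer before: "QP" (len 2)
  byte 1: read out[0]='Q', append. Buffer now: "QPQ"

Answer: Q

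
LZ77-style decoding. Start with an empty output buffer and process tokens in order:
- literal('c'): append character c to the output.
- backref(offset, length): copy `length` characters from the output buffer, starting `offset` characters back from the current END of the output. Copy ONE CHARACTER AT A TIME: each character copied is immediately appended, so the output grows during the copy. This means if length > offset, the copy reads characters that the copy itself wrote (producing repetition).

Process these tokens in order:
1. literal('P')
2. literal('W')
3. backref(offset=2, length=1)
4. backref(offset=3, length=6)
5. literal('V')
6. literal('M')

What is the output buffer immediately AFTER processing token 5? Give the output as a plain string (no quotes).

Token 1: literal('P'). Output: "P"
Token 2: literal('W'). Output: "PW"
Token 3: backref(off=2, len=1). Copied 'P' from pos 0. Output: "PWP"
Token 4: backref(off=3, len=6) (overlapping!). Copied 'PWPPWP' from pos 0. Output: "PWPPWPPWP"
Token 5: literal('V'). Output: "PWPPWPPWPV"

Answer: PWPPWPPWPV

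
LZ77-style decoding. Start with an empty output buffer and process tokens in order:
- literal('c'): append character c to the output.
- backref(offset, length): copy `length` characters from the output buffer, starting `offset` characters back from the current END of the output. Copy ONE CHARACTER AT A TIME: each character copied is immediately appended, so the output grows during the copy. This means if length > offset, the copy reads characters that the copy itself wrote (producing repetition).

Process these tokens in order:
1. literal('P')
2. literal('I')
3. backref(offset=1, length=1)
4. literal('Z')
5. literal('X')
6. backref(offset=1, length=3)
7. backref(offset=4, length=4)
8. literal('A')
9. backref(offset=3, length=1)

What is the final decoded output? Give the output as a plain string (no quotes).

Answer: PIIZXXXXXXXXAX

Derivation:
Token 1: literal('P'). Output: "P"
Token 2: literal('I'). Output: "PI"
Token 3: backref(off=1, len=1). Copied 'I' from pos 1. Output: "PII"
Token 4: literal('Z'). Output: "PIIZ"
Token 5: literal('X'). Output: "PIIZX"
Token 6: backref(off=1, len=3) (overlapping!). Copied 'XXX' from pos 4. Output: "PIIZXXXX"
Token 7: backref(off=4, len=4). Copied 'XXXX' from pos 4. Output: "PIIZXXXXXXXX"
Token 8: literal('A'). Output: "PIIZXXXXXXXXA"
Token 9: backref(off=3, len=1). Copied 'X' from pos 10. Output: "PIIZXXXXXXXXAX"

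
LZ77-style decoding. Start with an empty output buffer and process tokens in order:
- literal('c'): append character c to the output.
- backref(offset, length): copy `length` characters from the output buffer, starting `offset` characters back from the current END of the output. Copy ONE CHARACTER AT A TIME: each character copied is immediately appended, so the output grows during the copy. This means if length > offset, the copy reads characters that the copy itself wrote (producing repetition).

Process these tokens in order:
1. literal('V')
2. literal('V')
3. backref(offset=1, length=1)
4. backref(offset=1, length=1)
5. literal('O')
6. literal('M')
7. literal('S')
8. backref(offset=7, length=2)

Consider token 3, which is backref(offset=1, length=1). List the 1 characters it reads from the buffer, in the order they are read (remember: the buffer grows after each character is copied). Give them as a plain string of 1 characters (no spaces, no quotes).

Answer: V

Derivation:
Token 1: literal('V'). Output: "V"
Token 2: literal('V'). Output: "VV"
Token 3: backref(off=1, len=1). Buffer before: "VV" (len 2)
  byte 1: read out[1]='V', append. Buffer now: "VVV"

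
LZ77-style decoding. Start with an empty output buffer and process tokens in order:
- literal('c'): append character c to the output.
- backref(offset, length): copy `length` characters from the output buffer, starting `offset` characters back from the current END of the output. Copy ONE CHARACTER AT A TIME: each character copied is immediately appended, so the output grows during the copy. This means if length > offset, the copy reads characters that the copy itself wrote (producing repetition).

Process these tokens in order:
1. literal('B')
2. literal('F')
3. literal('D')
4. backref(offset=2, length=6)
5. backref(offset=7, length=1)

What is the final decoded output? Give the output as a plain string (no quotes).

Answer: BFDFDFDFDD

Derivation:
Token 1: literal('B'). Output: "B"
Token 2: literal('F'). Output: "BF"
Token 3: literal('D'). Output: "BFD"
Token 4: backref(off=2, len=6) (overlapping!). Copied 'FDFDFD' from pos 1. Output: "BFDFDFDFD"
Token 5: backref(off=7, len=1). Copied 'D' from pos 2. Output: "BFDFDFDFDD"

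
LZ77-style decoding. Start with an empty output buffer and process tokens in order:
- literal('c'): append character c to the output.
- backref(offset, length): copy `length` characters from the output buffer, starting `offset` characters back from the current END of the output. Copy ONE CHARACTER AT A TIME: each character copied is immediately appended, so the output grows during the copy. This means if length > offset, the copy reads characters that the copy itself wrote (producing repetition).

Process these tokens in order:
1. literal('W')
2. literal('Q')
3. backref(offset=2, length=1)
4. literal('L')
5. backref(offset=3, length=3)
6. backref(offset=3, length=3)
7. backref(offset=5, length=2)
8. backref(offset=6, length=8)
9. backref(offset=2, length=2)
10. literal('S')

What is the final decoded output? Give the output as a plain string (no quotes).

Token 1: literal('W'). Output: "W"
Token 2: literal('Q'). Output: "WQ"
Token 3: backref(off=2, len=1). Copied 'W' from pos 0. Output: "WQW"
Token 4: literal('L'). Output: "WQWL"
Token 5: backref(off=3, len=3). Copied 'QWL' from pos 1. Output: "WQWLQWL"
Token 6: backref(off=3, len=3). Copied 'QWL' from pos 4. Output: "WQWLQWLQWL"
Token 7: backref(off=5, len=2). Copied 'WL' from pos 5. Output: "WQWLQWLQWLWL"
Token 8: backref(off=6, len=8) (overlapping!). Copied 'LQWLWLLQ' from pos 6. Output: "WQWLQWLQWLWLLQWLWLLQ"
Token 9: backref(off=2, len=2). Copied 'LQ' from pos 18. Output: "WQWLQWLQWLWLLQWLWLLQLQ"
Token 10: literal('S'). Output: "WQWLQWLQWLWLLQWLWLLQLQS"

Answer: WQWLQWLQWLWLLQWLWLLQLQS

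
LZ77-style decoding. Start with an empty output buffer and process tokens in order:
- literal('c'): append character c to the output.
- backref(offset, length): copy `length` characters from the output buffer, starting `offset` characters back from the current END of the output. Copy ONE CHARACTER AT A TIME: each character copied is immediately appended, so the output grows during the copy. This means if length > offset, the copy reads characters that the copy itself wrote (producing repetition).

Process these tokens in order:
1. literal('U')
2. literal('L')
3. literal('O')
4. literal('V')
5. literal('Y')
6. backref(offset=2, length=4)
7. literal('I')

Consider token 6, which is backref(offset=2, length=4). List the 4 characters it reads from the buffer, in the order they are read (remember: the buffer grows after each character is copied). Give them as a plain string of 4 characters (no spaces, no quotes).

Answer: VYVY

Derivation:
Token 1: literal('U'). Output: "U"
Token 2: literal('L'). Output: "UL"
Token 3: literal('O'). Output: "ULO"
Token 4: literal('V'). Output: "ULOV"
Token 5: literal('Y'). Output: "ULOVY"
Token 6: backref(off=2, len=4). Buffer before: "ULOVY" (len 5)
  byte 1: read out[3]='V', append. Buffer now: "ULOVYV"
  byte 2: read out[4]='Y', append. Buffer now: "ULOVYVY"
  byte 3: read out[5]='V', append. Buffer now: "ULOVYVYV"
  byte 4: read out[6]='Y', append. Buffer now: "ULOVYVYVY"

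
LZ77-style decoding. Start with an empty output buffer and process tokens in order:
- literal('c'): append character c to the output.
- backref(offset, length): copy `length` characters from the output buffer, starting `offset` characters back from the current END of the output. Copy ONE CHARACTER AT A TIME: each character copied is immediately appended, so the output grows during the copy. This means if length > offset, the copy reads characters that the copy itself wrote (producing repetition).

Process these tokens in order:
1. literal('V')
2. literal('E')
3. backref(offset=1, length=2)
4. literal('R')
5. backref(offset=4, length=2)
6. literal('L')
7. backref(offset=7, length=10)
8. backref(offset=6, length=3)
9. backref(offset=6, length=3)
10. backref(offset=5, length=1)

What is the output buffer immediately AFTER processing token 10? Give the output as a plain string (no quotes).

Token 1: literal('V'). Output: "V"
Token 2: literal('E'). Output: "VE"
Token 3: backref(off=1, len=2) (overlapping!). Copied 'EE' from pos 1. Output: "VEEE"
Token 4: literal('R'). Output: "VEEER"
Token 5: backref(off=4, len=2). Copied 'EE' from pos 1. Output: "VEEEREE"
Token 6: literal('L'). Output: "VEEEREEL"
Token 7: backref(off=7, len=10) (overlapping!). Copied 'EEEREELEEE' from pos 1. Output: "VEEEREELEEEREELEEE"
Token 8: backref(off=6, len=3). Copied 'EEL' from pos 12. Output: "VEEEREELEEEREELEEEEEL"
Token 9: backref(off=6, len=3). Copied 'EEE' from pos 15. Output: "VEEEREELEEEREELEEEEELEEE"
Token 10: backref(off=5, len=1). Copied 'E' from pos 19. Output: "VEEEREELEEEREELEEEEELEEEE"

Answer: VEEEREELEEEREELEEEEELEEEE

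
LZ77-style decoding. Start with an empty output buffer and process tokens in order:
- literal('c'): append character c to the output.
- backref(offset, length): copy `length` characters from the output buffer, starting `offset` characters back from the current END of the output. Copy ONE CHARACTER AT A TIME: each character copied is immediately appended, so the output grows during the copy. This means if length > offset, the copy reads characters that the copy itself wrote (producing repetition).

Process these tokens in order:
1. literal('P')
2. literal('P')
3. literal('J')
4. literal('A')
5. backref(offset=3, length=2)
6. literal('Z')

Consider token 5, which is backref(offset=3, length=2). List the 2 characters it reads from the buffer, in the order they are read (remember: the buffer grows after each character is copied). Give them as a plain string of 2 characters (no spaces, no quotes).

Answer: PJ

Derivation:
Token 1: literal('P'). Output: "P"
Token 2: literal('P'). Output: "PP"
Token 3: literal('J'). Output: "PPJ"
Token 4: literal('A'). Output: "PPJA"
Token 5: backref(off=3, len=2). Buffer before: "PPJA" (len 4)
  byte 1: read out[1]='P', append. Buffer now: "PPJAP"
  byte 2: read out[2]='J', append. Buffer now: "PPJAPJ"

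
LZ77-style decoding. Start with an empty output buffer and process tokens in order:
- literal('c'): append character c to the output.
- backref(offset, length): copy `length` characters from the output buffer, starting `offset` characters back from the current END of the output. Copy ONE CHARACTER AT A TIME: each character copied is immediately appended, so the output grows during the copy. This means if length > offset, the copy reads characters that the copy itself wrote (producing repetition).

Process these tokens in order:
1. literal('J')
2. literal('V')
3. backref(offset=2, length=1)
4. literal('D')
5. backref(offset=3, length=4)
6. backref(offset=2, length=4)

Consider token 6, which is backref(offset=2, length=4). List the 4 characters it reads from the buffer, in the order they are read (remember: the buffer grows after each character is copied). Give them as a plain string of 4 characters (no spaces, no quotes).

Answer: DVDV

Derivation:
Token 1: literal('J'). Output: "J"
Token 2: literal('V'). Output: "JV"
Token 3: backref(off=2, len=1). Copied 'J' from pos 0. Output: "JVJ"
Token 4: literal('D'). Output: "JVJD"
Token 5: backref(off=3, len=4) (overlapping!). Copied 'VJDV' from pos 1. Output: "JVJDVJDV"
Token 6: backref(off=2, len=4). Buffer before: "JVJDVJDV" (len 8)
  byte 1: read out[6]='D', append. Buffer now: "JVJDVJDVD"
  byte 2: read out[7]='V', append. Buffer now: "JVJDVJDVDV"
  byte 3: read out[8]='D', append. Buffer now: "JVJDVJDVDVD"
  byte 4: read out[9]='V', append. Buffer now: "JVJDVJDVDVDV"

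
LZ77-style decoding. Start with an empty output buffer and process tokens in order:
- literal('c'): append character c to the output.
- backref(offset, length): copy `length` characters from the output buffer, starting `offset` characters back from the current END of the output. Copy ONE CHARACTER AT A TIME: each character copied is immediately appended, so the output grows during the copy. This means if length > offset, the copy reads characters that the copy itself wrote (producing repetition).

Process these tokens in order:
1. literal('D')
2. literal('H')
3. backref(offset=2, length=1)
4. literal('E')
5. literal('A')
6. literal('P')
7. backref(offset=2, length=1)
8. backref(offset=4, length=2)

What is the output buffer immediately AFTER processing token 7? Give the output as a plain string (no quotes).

Token 1: literal('D'). Output: "D"
Token 2: literal('H'). Output: "DH"
Token 3: backref(off=2, len=1). Copied 'D' from pos 0. Output: "DHD"
Token 4: literal('E'). Output: "DHDE"
Token 5: literal('A'). Output: "DHDEA"
Token 6: literal('P'). Output: "DHDEAP"
Token 7: backref(off=2, len=1). Copied 'A' from pos 4. Output: "DHDEAPA"

Answer: DHDEAPA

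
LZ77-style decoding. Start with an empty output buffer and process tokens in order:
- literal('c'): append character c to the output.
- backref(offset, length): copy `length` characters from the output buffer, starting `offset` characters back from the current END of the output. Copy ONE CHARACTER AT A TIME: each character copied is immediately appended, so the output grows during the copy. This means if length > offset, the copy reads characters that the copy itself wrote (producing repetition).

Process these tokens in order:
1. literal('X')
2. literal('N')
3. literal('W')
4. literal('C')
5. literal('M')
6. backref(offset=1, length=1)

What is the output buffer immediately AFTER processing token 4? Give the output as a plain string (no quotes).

Token 1: literal('X'). Output: "X"
Token 2: literal('N'). Output: "XN"
Token 3: literal('W'). Output: "XNW"
Token 4: literal('C'). Output: "XNWC"

Answer: XNWC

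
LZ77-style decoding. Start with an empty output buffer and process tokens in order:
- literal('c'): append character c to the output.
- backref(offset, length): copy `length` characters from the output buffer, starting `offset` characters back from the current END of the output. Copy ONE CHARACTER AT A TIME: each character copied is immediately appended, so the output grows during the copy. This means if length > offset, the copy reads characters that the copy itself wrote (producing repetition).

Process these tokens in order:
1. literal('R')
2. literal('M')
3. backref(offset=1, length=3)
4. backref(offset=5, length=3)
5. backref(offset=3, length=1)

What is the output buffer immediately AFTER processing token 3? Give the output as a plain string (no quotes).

Answer: RMMMM

Derivation:
Token 1: literal('R'). Output: "R"
Token 2: literal('M'). Output: "RM"
Token 3: backref(off=1, len=3) (overlapping!). Copied 'MMM' from pos 1. Output: "RMMMM"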